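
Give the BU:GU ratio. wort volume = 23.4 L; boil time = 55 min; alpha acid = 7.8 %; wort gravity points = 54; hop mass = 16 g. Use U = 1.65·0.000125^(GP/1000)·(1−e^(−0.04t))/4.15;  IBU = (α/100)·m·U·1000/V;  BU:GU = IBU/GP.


U = 1.65·0.000125^(54/1000)·(1−e^(−0.04·55))/4.15 = 0.2176
IBU = (7.8/100)·16·0.2176·1000/23.4 = 11.6055
BU:GU = 11.6055/54

0.2149


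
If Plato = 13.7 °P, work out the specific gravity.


SG = 259/(259 − P)
SG = 259/(259 − 13.7)

1.0558


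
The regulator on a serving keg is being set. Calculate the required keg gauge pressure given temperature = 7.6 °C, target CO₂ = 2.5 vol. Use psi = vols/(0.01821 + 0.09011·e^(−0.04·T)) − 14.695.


psi = 2.5/(0.01821 + 0.09011·e^(−0.04·7.6)) − 14.695

14.8214 psi


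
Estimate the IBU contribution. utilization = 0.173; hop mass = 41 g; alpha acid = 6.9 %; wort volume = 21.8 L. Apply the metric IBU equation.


IBU = (α/100)·mass·U·1000 / V
IBU = (6.9/100)·41·0.173·1000 / 21.8

22.4503 IBU


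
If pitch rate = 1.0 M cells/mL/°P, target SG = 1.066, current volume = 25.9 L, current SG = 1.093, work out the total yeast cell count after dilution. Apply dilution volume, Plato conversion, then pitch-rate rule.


V_w = V·((SG_c−1)/(SG_t−1)−1);  °P = 259 − 259/SG_t;  cells = rate·(V+V_w)·°P
V_w = 25.9·((1.093−1)/(1.066−1)−1) = 10.5955
V_final = 25.9 + 10.5955 = 36.4955
°P = 259 − 259/1.066 = 16.0356
cells = 1.0·36.4955·16.0356

585.2282 billion cells


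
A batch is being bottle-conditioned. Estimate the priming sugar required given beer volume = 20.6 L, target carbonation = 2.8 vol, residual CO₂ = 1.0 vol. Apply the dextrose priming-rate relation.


sugar = (target − residual)·4.0·V
sugar = (2.8 − 1.0)·4.0·20.6

148.3200 g


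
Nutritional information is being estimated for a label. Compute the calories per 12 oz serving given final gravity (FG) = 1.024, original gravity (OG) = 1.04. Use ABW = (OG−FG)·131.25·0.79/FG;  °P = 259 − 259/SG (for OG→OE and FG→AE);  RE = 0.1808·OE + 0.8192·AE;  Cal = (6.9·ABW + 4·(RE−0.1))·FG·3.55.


ABW = (1.04 − 1.024)·131.25·0.79/1.024 = 1.6201
OE = 259 − 259/1.04 = 9.9615 °P
AE = 259 − 259/1.024 = 6.0703 °P
RE = 0.1808·9.9615 + 0.8192·6.0703 = 6.7738 °P
Cal = (6.9·1.6201 + 4·(6.7738−0.1))·1.024·3.55

137.6803 kcal


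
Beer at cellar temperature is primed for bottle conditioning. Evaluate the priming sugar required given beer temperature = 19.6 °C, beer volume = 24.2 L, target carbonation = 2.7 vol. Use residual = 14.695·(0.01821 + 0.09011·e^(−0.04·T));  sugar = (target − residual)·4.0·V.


residual = 14.695·(0.01821 + 0.09011·e^(−0.04·19.6)) = 0.8722
sugar = (2.7 − 0.8722)·4.0·24.2

176.9331 g


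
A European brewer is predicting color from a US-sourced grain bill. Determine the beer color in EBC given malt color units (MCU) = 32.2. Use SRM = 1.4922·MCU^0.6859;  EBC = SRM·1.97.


SRM = 1.4922·32.2^0.6859 = 16.1460
EBC = 16.1460·1.97

31.8077 EBC


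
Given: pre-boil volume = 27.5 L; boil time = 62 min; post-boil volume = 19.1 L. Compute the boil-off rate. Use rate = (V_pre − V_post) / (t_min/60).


rate = (27.5 − 19.1) / (62/60)

8.1290 L/hr


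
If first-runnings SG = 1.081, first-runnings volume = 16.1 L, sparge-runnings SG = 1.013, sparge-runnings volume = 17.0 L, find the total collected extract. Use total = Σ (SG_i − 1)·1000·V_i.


first = (1.081 − 1)·1000·16.1 = 1304.1000
sparge = (1.013 − 1)·1000·17.0 = 221.0000
total = 1304.1000 + 221.0000

1525.1000 gravity·L


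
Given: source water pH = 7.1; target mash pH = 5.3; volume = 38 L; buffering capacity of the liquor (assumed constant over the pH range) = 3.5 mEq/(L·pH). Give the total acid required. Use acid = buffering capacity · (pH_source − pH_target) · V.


acid = 3.5 · (7.1 − 5.3) · 38

239.4000 mEq


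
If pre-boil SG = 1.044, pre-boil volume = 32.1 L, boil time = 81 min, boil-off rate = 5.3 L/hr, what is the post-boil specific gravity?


V_post = V_pre − rate·(t/60);  SG_post = 1 + (SG_pre−1)·V_pre/V_post
V_post = 32.1 − 5.3·(81/60) = 24.9450
SG_post = 1 + (1.044 − 1)·32.1/24.9450

1.0566


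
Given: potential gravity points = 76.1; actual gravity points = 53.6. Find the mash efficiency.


efficiency = actual / potential × 100
efficiency = 53.6 / 76.1 × 100

70.4336 %


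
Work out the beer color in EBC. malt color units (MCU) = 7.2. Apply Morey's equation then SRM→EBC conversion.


SRM = 1.4922·MCU^0.6859;  EBC = SRM·1.97
SRM = 1.4922·7.2^0.6859 = 5.7792
EBC = 5.7792·1.97

11.3851 EBC


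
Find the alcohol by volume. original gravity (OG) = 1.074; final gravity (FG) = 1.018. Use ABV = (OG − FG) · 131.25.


ABV = (1.074 − 1.018) · 131.25

7.3500 % ABV


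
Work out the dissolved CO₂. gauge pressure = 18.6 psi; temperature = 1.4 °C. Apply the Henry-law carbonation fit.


vols = (P + 14.695)·(0.01821 + 0.09011·e^(−0.04·T))
vols = (18.6 + 14.695)·(0.01821 + 0.09011·e^(−0.04·1.4))

3.4431 volumes


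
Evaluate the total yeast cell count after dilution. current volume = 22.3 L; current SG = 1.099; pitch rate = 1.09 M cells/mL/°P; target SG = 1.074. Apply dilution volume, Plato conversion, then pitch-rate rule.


V_w = V·((SG_c−1)/(SG_t−1)−1);  °P = 259 − 259/SG_t;  cells = rate·(V+V_w)·°P
V_w = 22.3·((1.099−1)/(1.074−1)−1) = 7.5338
V_final = 22.3 + 7.5338 = 29.8338
°P = 259 − 259/1.074 = 17.8454
cells = 1.09·29.8338·17.8454

580.3127 billion cells


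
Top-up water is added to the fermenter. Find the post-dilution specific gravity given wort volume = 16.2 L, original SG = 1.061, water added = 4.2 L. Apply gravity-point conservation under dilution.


SG_new = 1 + (SG_old − 1)·V_old/(V_old + V_water)
pts = (1.061 − 1)·1000·16.2/(16.2 + 4.2) = 48.4412
SG_new = 1 + 48.4412/1000

1.0484


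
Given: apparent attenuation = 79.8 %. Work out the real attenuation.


RA = AA · 0.8192
RA = 79.8 · 0.8192

65.3722 %


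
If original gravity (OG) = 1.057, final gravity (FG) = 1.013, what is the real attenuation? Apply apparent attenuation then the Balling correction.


AA = (OG−FG)/(OG−1)·100;  RA = AA·0.8192
AA = (1.057 − 1.013)/(1.057 − 1)·100 = 77.1930
RA = 77.1930·0.8192

63.2365 %


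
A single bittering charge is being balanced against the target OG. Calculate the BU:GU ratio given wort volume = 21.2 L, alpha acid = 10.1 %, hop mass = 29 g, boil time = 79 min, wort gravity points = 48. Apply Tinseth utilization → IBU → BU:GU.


U = 1.65·0.000125^(GP/1000)·(1−e^(−0.04t))/4.15;  IBU = (α/100)·m·U·1000/V;  BU:GU = IBU/GP
U = 1.65·0.000125^(48/1000)·(1−e^(−0.04·79))/4.15 = 0.2473
IBU = (10.1/100)·29·0.2473·1000/21.2 = 34.1699
BU:GU = 34.1699/48

0.7119


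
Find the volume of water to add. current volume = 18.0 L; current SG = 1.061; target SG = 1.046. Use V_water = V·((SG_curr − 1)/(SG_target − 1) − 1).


V_water = 18.0·((1.061 − 1)/(1.046 − 1) − 1)

5.8696 L


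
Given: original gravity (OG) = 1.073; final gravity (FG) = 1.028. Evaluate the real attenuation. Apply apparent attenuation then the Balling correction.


AA = (OG−FG)/(OG−1)·100;  RA = AA·0.8192
AA = (1.073 − 1.028)/(1.073 − 1)·100 = 61.6438
RA = 61.6438·0.8192

50.4986 %


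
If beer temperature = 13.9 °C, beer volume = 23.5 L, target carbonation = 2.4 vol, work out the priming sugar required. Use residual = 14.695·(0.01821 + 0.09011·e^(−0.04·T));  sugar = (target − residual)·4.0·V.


residual = 14.695·(0.01821 + 0.09011·e^(−0.04·13.9)) = 1.0270
sugar = (2.4 − 1.0270)·4.0·23.5

129.0617 g


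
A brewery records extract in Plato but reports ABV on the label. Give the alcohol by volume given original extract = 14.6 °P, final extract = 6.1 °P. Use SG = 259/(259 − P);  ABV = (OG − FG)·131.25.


OG = 259/(259 − 14.6) = 1.0597
FG = 259/(259 − 6.1) = 1.0241
ABV = (1.0597 − 1.0241)·131.25

4.6749 % ABV


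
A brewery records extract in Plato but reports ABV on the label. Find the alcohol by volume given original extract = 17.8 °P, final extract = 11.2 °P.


SG = 259/(259 − P);  ABV = (OG − FG)·131.25
OG = 259/(259 − 17.8) = 1.0738
FG = 259/(259 − 11.2) = 1.0452
ABV = (1.0738 − 1.0452)·131.25

3.7537 % ABV


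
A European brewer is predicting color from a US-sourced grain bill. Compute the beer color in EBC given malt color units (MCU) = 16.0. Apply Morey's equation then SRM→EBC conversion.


SRM = 1.4922·MCU^0.6859;  EBC = SRM·1.97
SRM = 1.4922·16.0^0.6859 = 9.9939
EBC = 9.9939·1.97

19.6879 EBC


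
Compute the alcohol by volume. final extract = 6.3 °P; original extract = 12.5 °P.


SG = 259/(259 − P);  ABV = (OG − FG)·131.25
OG = 259/(259 − 12.5) = 1.0507
FG = 259/(259 − 6.3) = 1.0249
ABV = (1.0507 − 1.0249)·131.25

3.3835 % ABV


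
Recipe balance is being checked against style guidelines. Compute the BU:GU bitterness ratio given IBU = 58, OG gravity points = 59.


BU:GU = IBU / OG_points
BU:GU = 58 / 59

0.9831


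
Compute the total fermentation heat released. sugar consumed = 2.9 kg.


Q = m_sugar · 590 kJ/kg
Q = 2.9 · 590

1711.0000 kJ


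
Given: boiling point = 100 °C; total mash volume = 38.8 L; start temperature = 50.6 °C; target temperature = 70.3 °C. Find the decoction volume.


V_dec = V_total·(T_target − T_start)/(T_boil − T_start)
V_dec = 38.8·(70.3 − 50.6)/(100 − 50.6)

15.4729 L


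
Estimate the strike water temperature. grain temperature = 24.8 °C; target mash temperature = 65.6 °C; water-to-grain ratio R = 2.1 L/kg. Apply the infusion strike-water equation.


T_strike = (0.41/R)·(T_mash − T_grain) + T_mash
T_strike = (0.41/2.1)·(65.6 − 24.8) + 65.6

73.5657 °C


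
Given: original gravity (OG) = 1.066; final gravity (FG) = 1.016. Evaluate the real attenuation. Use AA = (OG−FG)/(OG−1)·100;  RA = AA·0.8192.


AA = (1.066 − 1.016)/(1.066 − 1)·100 = 75.7576
RA = 75.7576·0.8192

62.0606 %


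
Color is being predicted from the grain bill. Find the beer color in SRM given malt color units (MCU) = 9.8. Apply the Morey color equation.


SRM = 1.4922 · MCU^0.6859
SRM = 1.4922 · 9.8^0.6859

7.1402 SRM


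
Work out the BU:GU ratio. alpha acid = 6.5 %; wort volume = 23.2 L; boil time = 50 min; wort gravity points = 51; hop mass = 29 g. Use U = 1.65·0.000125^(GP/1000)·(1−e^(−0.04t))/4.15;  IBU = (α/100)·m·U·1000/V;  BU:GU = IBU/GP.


U = 1.65·0.000125^(51/1000)·(1−e^(−0.04·50))/4.15 = 0.2174
IBU = (6.5/100)·29·0.2174·1000/23.2 = 17.6624
BU:GU = 17.6624/51

0.3463


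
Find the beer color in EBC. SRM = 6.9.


EBC = SRM · 1.97
EBC = 6.9 · 1.97

13.5930 EBC


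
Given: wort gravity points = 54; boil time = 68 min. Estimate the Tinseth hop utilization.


U = 1.65·0.000125^(GP/1000) · (1 − e^(−0.04·t))/4.15
bigness = 1.65·0.000125^(54/1000) = 1.0156
boil_factor = (1 − e^(−0.04·68))/4.15 = 0.2251
U = 1.0156 · 0.2251

0.2286


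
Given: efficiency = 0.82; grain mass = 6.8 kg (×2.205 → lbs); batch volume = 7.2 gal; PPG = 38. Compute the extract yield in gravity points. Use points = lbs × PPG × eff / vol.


lbs = 6.8 × 2.205 = 14.9940
points = 14.9940 × 38 × 0.82 / 7.2

64.8907 points


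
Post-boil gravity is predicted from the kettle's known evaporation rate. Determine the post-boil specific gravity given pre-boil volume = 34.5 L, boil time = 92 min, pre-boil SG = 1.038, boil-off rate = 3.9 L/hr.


V_post = V_pre − rate·(t/60);  SG_post = 1 + (SG_pre−1)·V_pre/V_post
V_post = 34.5 − 3.9·(92/60) = 28.5200
SG_post = 1 + (1.038 − 1)·34.5/28.5200

1.0460


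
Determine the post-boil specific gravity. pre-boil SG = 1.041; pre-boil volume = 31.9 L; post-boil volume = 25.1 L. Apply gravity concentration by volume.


SG_post = 1 + (SG_pre − 1)·V_pre/V_post
pts_pre = (1.041 − 1)·1000 = 41.0000
pts_post = 41.0000·31.9/25.1 = 52.1076
SG_post = 1 + 52.1076/1000

1.0521


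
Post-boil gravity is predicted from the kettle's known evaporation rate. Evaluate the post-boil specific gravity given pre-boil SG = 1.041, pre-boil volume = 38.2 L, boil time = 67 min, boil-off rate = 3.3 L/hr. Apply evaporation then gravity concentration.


V_post = V_pre − rate·(t/60);  SG_post = 1 + (SG_pre−1)·V_pre/V_post
V_post = 38.2 − 3.3·(67/60) = 34.5150
SG_post = 1 + (1.041 − 1)·38.2/34.5150

1.0454


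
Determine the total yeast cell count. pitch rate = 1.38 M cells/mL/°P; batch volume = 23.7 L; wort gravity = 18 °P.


cells (billions) = rate · V_L · °P
cells = 1.38 · 23.7 · 18

588.7080 billion cells


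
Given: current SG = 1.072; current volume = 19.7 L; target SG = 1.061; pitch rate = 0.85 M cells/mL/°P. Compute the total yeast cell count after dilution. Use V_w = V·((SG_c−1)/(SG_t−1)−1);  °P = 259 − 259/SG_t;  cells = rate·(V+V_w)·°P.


V_w = 19.7·((1.072−1)/(1.061−1)−1) = 3.5525
V_final = 19.7 + 3.5525 = 23.2525
°P = 259 − 259/1.061 = 14.8907
cells = 0.85·23.2525·14.8907

294.3080 billion cells


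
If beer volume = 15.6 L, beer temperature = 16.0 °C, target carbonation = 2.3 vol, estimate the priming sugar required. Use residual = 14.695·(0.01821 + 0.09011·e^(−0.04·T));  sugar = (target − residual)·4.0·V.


residual = 14.695·(0.01821 + 0.09011·e^(−0.04·16.0)) = 0.9658
sugar = (2.3 − 0.9658)·4.0·15.6

83.2529 g


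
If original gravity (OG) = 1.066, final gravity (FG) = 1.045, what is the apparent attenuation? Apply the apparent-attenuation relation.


AA = (OG − FG)/(OG − 1) · 100
AA = (1.066 − 1.045)/(1.066 − 1) · 100

31.8182 %


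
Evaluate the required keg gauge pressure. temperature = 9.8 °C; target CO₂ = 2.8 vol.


psi = vols/(0.01821 + 0.09011·e^(−0.04·T)) − 14.695
psi = 2.8/(0.01821 + 0.09011·e^(−0.04·9.8)) − 14.695

20.7043 psi


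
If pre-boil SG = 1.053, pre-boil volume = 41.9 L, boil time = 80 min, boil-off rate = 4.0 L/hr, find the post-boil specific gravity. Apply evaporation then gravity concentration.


V_post = V_pre − rate·(t/60);  SG_post = 1 + (SG_pre−1)·V_pre/V_post
V_post = 41.9 − 4.0·(80/60) = 36.5667
SG_post = 1 + (1.053 − 1)·41.9/36.5667

1.0607


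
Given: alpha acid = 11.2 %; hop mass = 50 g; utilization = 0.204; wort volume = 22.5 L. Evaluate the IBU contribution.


IBU = (α/100)·mass·U·1000 / V
IBU = (11.2/100)·50·0.204·1000 / 22.5

50.7733 IBU


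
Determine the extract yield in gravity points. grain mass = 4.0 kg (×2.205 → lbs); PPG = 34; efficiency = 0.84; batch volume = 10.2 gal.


points = lbs × PPG × eff / vol
lbs = 4.0 × 2.205 = 8.8200
points = 8.8200 × 34 × 0.84 / 10.2

24.6960 points


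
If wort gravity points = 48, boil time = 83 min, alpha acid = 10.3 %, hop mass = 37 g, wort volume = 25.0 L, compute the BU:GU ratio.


U = 1.65·0.000125^(GP/1000)·(1−e^(−0.04t))/4.15;  IBU = (α/100)·m·U·1000/V;  BU:GU = IBU/GP
U = 1.65·0.000125^(48/1000)·(1−e^(−0.04·83))/4.15 = 0.2489
IBU = (10.3/100)·37·0.2489·1000/25.0 = 37.9485
BU:GU = 37.9485/48

0.7906


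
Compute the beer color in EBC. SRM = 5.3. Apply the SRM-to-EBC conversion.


EBC = SRM · 1.97
EBC = 5.3 · 1.97

10.4410 EBC


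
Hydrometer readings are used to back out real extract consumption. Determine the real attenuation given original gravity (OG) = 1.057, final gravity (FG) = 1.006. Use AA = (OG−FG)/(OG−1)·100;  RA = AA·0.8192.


AA = (1.057 − 1.006)/(1.057 − 1)·100 = 89.4737
RA = 89.4737·0.8192

73.2968 %


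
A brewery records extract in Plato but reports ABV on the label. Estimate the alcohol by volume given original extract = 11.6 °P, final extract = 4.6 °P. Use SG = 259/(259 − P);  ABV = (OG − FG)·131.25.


OG = 259/(259 − 11.6) = 1.0469
FG = 259/(259 − 4.6) = 1.0181
ABV = (1.0469 − 1.0181)·131.25

3.7808 % ABV


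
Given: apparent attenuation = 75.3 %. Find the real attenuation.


RA = AA · 0.8192
RA = 75.3 · 0.8192

61.6858 %


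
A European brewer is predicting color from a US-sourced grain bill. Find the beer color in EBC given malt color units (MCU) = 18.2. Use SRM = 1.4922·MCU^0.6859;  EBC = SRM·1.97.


SRM = 1.4922·18.2^0.6859 = 10.9172
EBC = 10.9172·1.97

21.5068 EBC


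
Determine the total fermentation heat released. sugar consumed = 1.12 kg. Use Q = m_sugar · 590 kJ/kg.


Q = 1.12 · 590

660.8000 kJ


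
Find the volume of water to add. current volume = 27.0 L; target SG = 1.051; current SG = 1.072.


V_water = V·((SG_curr − 1)/(SG_target − 1) − 1)
V_water = 27.0·((1.072 − 1)/(1.051 − 1) − 1)

11.1176 L


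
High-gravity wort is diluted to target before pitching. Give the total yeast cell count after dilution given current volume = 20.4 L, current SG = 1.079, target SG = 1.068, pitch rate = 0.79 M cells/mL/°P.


V_w = V·((SG_c−1)/(SG_t−1)−1);  °P = 259 − 259/SG_t;  cells = rate·(V+V_w)·°P
V_w = 20.4·((1.079−1)/(1.068−1)−1) = 3.3000
V_final = 20.4 + 3.3000 = 23.7000
°P = 259 − 259/1.068 = 16.4906
cells = 0.79·23.7000·16.4906

308.7542 billion cells


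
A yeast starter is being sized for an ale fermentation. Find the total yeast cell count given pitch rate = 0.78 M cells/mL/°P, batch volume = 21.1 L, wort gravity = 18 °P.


cells (billions) = rate · V_L · °P
cells = 0.78 · 21.1 · 18

296.2440 billion cells


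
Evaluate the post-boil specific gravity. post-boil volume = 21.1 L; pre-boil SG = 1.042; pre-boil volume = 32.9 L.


SG_post = 1 + (SG_pre − 1)·V_pre/V_post
pts_pre = (1.042 − 1)·1000 = 42.0000
pts_post = 42.0000·32.9/21.1 = 65.4882
SG_post = 1 + 65.4882/1000

1.0655


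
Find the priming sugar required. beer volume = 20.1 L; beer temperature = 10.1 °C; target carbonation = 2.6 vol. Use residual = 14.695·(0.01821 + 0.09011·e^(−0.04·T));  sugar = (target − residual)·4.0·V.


residual = 14.695·(0.01821 + 0.09011·e^(−0.04·10.1)) = 1.1517
sugar = (2.6 − 1.1517)·4.0·20.1

116.4459 g


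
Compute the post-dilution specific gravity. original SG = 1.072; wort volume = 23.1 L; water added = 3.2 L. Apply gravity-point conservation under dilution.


SG_new = 1 + (SG_old − 1)·V_old/(V_old + V_water)
pts = (1.072 − 1)·1000·23.1/(23.1 + 3.2) = 63.2395
SG_new = 1 + 63.2395/1000

1.0632


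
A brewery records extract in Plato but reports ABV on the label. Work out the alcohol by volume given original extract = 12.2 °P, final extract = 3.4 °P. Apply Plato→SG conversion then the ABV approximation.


SG = 259/(259 − P);  ABV = (OG − FG)·131.25
OG = 259/(259 − 12.2) = 1.0494
FG = 259/(259 − 3.4) = 1.0133
ABV = (1.0494 − 1.0133)·131.25

4.7422 % ABV


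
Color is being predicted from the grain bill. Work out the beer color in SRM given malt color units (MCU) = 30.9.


SRM = 1.4922 · MCU^0.6859
SRM = 1.4922 · 30.9^0.6859

15.6960 SRM


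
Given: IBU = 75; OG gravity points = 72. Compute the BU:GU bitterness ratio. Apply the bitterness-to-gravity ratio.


BU:GU = IBU / OG_points
BU:GU = 75 / 72

1.0417


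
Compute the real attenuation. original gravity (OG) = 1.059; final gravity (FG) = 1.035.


AA = (OG−FG)/(OG−1)·100;  RA = AA·0.8192
AA = (1.059 − 1.035)/(1.059 − 1)·100 = 40.6780
RA = 40.6780·0.8192

33.3234 %


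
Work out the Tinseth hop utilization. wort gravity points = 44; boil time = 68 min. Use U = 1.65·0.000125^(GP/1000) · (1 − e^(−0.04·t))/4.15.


bigness = 1.65·0.000125^(44/1000) = 1.1111
boil_factor = (1 − e^(−0.04·68))/4.15 = 0.2251
U = 1.1111 · 0.2251

0.2501


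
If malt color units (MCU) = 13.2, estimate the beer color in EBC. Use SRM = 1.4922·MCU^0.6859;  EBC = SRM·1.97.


SRM = 1.4922·13.2^0.6859 = 8.7585
EBC = 8.7585·1.97

17.2542 EBC


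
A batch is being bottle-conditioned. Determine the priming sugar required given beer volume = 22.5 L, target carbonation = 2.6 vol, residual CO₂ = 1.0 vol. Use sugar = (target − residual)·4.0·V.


sugar = (2.6 − 1.0)·4.0·22.5

144.0000 g


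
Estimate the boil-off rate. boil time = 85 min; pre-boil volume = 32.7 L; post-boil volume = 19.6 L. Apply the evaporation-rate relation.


rate = (V_pre − V_post) / (t_min/60)
rate = (32.7 − 19.6) / (85/60)

9.2471 L/hr


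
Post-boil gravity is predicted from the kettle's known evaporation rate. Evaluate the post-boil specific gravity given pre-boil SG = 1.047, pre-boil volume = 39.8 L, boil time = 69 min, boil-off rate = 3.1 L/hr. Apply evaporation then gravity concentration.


V_post = V_pre − rate·(t/60);  SG_post = 1 + (SG_pre−1)·V_pre/V_post
V_post = 39.8 − 3.1·(69/60) = 36.2350
SG_post = 1 + (1.047 − 1)·39.8/36.2350

1.0516


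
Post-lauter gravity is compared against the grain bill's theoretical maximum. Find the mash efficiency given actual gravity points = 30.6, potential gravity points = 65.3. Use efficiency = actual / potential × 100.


efficiency = 30.6 / 65.3 × 100

46.8606 %


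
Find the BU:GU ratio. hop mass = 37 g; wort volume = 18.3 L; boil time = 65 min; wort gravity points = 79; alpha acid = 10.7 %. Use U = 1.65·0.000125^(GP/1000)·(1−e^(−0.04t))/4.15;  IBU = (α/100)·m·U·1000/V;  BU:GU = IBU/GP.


U = 1.65·0.000125^(79/1000)·(1−e^(−0.04·65))/4.15 = 0.1810
IBU = (10.7/100)·37·0.1810·1000/18.3 = 39.1479
BU:GU = 39.1479/79

0.4955


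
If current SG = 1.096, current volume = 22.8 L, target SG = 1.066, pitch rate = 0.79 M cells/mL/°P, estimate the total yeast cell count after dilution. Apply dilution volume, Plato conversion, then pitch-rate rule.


V_w = V·((SG_c−1)/(SG_t−1)−1);  °P = 259 − 259/SG_t;  cells = rate·(V+V_w)·°P
V_w = 22.8·((1.096−1)/(1.066−1)−1) = 10.3636
V_final = 22.8 + 10.3636 = 33.1636
°P = 259 − 259/1.066 = 16.0356
cells = 0.79·33.1636·16.0356

420.1223 billion cells


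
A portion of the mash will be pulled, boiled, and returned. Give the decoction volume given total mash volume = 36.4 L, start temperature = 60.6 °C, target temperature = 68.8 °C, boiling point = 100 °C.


V_dec = V_total·(T_target − T_start)/(T_boil − T_start)
V_dec = 36.4·(68.8 − 60.6)/(100 − 60.6)

7.5756 L


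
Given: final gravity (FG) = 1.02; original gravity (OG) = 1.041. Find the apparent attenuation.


AA = (OG − FG)/(OG − 1) · 100
AA = (1.041 − 1.02)/(1.041 − 1) · 100

51.2195 %


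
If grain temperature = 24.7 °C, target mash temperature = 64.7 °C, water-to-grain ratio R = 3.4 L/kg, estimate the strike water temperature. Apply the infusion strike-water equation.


T_strike = (0.41/R)·(T_mash − T_grain) + T_mash
T_strike = (0.41/3.4)·(64.7 − 24.7) + 64.7

69.5235 °C


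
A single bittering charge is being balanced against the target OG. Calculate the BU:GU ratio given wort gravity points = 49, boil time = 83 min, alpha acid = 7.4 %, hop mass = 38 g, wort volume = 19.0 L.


U = 1.65·0.000125^(GP/1000)·(1−e^(−0.04t))/4.15;  IBU = (α/100)·m·U·1000/V;  BU:GU = IBU/GP
U = 1.65·0.000125^(49/1000)·(1−e^(−0.04·83))/4.15 = 0.2467
IBU = (7.4/100)·38·0.2467·1000/19.0 = 36.5136
BU:GU = 36.5136/49

0.7452


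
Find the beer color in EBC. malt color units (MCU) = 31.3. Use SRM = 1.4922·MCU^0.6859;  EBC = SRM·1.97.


SRM = 1.4922·31.3^0.6859 = 15.8351
EBC = 15.8351·1.97

31.1952 EBC


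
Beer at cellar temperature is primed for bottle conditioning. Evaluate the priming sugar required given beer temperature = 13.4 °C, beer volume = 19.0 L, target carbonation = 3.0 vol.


residual = 14.695·(0.01821 + 0.09011·e^(−0.04·T));  sugar = (target − residual)·4.0·V
residual = 14.695·(0.01821 + 0.09011·e^(−0.04·13.4)) = 1.0423
sugar = (3.0 − 1.0423)·4.0·19.0

148.7818 g


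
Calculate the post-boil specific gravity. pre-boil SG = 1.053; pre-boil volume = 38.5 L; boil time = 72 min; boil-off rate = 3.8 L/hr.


V_post = V_pre − rate·(t/60);  SG_post = 1 + (SG_pre−1)·V_pre/V_post
V_post = 38.5 − 3.8·(72/60) = 33.9400
SG_post = 1 + (1.053 − 1)·38.5/33.9400

1.0601


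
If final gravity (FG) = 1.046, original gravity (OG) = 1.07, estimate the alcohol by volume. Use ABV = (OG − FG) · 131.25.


ABV = (1.07 − 1.046) · 131.25

3.1500 % ABV


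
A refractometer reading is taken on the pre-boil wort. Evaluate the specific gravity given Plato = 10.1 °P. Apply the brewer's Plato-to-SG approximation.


SG = 259/(259 − P)
SG = 259/(259 − 10.1)

1.0406


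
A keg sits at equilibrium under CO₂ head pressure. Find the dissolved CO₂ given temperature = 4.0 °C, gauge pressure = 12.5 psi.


vols = (P + 14.695)·(0.01821 + 0.09011·e^(−0.04·T))
vols = (12.5 + 14.695)·(0.01821 + 0.09011·e^(−0.04·4.0))

2.5834 volumes


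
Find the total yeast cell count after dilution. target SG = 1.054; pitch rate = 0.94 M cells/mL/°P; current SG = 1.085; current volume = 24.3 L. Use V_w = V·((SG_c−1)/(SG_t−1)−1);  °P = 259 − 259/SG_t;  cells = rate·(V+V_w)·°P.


V_w = 24.3·((1.085−1)/(1.054−1)−1) = 13.9500
V_final = 24.3 + 13.9500 = 38.2500
°P = 259 − 259/1.054 = 13.2694
cells = 0.94·38.2500·13.2694

477.1031 billion cells


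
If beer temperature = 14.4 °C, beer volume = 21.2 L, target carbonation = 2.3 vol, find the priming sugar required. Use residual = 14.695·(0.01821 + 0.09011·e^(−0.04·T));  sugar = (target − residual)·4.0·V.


residual = 14.695·(0.01821 + 0.09011·e^(−0.04·14.4)) = 1.0120
sugar = (2.3 − 1.0120)·4.0·21.2

109.2253 g


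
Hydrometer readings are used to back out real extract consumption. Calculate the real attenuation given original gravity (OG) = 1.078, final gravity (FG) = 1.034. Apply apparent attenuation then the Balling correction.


AA = (OG−FG)/(OG−1)·100;  RA = AA·0.8192
AA = (1.078 − 1.034)/(1.078 − 1)·100 = 56.4103
RA = 56.4103·0.8192

46.2113 %


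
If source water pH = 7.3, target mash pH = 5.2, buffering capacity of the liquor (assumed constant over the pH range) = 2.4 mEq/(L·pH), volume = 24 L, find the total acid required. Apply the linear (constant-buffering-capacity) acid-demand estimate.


acid = buffering capacity · (pH_source − pH_target) · V
acid = 2.4 · (7.3 − 5.2) · 24

120.9600 mEq


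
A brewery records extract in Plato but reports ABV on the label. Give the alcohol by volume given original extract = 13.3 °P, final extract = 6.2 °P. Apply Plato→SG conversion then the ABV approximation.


SG = 259/(259 − P);  ABV = (OG − FG)·131.25
OG = 259/(259 − 13.3) = 1.0541
FG = 259/(259 − 6.2) = 1.0245
ABV = (1.0541 − 1.0245)·131.25

3.8858 % ABV


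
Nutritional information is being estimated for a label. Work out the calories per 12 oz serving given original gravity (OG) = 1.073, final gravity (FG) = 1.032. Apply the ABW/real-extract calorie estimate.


ABW = (OG−FG)·131.25·0.79/FG;  °P = 259 − 259/SG (for OG→OE and FG→AE);  RE = 0.1808·OE + 0.8192·AE;  Cal = (6.9·ABW + 4·(RE−0.1))·FG·3.55
ABW = (1.073 − 1.032)·131.25·0.79/1.032 = 4.1194
OE = 259 − 259/1.073 = 17.6207 °P
AE = 259 − 259/1.032 = 8.0310 °P
RE = 0.1808·17.6207 + 0.8192·8.0310 = 9.7648 °P
Cal = (6.9·4.1194 + 4·(9.7648−0.1))·1.032·3.55

245.7650 kcal


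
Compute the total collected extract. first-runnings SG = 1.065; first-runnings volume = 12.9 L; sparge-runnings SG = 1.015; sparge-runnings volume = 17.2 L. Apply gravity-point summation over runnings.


total = Σ (SG_i − 1)·1000·V_i
first = (1.065 − 1)·1000·12.9 = 838.5000
sparge = (1.015 − 1)·1000·17.2 = 258.0000
total = 838.5000 + 258.0000

1096.5000 gravity·L


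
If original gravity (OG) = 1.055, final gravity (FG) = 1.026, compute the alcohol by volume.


ABV = (OG − FG) · 131.25
ABV = (1.055 − 1.026) · 131.25

3.8062 % ABV


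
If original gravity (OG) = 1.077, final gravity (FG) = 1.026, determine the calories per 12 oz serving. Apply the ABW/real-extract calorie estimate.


ABW = (OG−FG)·131.25·0.79/FG;  °P = 259 − 259/SG (for OG→OE and FG→AE);  RE = 0.1808·OE + 0.8192·AE;  Cal = (6.9·ABW + 4·(RE−0.1))·FG·3.55
ABW = (1.077 − 1.026)·131.25·0.79/1.026 = 5.1541
OE = 259 − 259/1.077 = 18.5172 °P
AE = 259 − 259/1.026 = 6.5634 °P
RE = 0.1808·18.5172 + 0.8192·6.5634 = 8.7246 °P
Cal = (6.9·5.1541 + 4·(8.7246−0.1))·1.026·3.55

255.1847 kcal


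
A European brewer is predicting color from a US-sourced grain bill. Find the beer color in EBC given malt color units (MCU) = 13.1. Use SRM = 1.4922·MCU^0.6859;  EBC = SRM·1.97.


SRM = 1.4922·13.1^0.6859 = 8.7129
EBC = 8.7129·1.97

17.1644 EBC


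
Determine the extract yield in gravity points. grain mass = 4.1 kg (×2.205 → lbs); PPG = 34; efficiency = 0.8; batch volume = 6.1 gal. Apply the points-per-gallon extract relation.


points = lbs × PPG × eff / vol
lbs = 4.1 × 2.205 = 9.0405
points = 9.0405 × 34 × 0.8 / 6.1

40.3117 points


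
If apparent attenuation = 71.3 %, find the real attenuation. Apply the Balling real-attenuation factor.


RA = AA · 0.8192
RA = 71.3 · 0.8192

58.4090 %


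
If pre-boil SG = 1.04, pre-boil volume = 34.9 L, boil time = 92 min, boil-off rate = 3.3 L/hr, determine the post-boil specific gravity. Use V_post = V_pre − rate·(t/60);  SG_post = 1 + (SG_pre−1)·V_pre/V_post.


V_post = 34.9 − 3.3·(92/60) = 29.8400
SG_post = 1 + (1.04 − 1)·34.9/29.8400

1.0468


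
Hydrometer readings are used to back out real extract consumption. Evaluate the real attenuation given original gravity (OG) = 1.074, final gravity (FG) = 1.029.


AA = (OG−FG)/(OG−1)·100;  RA = AA·0.8192
AA = (1.074 − 1.029)/(1.074 − 1)·100 = 60.8108
RA = 60.8108·0.8192

49.8162 %


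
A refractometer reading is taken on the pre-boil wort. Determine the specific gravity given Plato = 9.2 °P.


SG = 259/(259 − P)
SG = 259/(259 − 9.2)

1.0368


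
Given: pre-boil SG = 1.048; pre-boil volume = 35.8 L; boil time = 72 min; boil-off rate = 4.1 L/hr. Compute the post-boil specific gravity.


V_post = V_pre − rate·(t/60);  SG_post = 1 + (SG_pre−1)·V_pre/V_post
V_post = 35.8 − 4.1·(72/60) = 30.8800
SG_post = 1 + (1.048 − 1)·35.8/30.8800

1.0556


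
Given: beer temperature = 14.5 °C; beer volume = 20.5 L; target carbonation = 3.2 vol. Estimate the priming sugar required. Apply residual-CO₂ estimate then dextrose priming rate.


residual = 14.695·(0.01821 + 0.09011·e^(−0.04·T));  sugar = (target − residual)·4.0·V
residual = 14.695·(0.01821 + 0.09011·e^(−0.04·14.5)) = 1.0090
sugar = (3.2 − 1.0090)·4.0·20.5

179.6624 g


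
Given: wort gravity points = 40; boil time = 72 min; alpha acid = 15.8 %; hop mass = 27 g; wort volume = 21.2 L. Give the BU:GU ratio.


U = 1.65·0.000125^(GP/1000)·(1−e^(−0.04t))/4.15;  IBU = (α/100)·m·U·1000/V;  BU:GU = IBU/GP
U = 1.65·0.000125^(40/1000)·(1−e^(−0.04·72))/4.15 = 0.2620
IBU = (15.8/100)·27·0.2620·1000/21.2 = 52.7117
BU:GU = 52.7117/40

1.3178


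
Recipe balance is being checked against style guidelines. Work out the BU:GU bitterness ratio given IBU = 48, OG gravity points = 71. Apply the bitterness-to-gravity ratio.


BU:GU = IBU / OG_points
BU:GU = 48 / 71

0.6761


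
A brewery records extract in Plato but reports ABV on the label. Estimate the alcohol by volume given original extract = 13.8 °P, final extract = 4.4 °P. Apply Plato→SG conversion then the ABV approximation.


SG = 259/(259 − P);  ABV = (OG − FG)·131.25
OG = 259/(259 − 13.8) = 1.0563
FG = 259/(259 − 4.4) = 1.0173
ABV = (1.0563 − 1.0173)·131.25

5.1186 % ABV


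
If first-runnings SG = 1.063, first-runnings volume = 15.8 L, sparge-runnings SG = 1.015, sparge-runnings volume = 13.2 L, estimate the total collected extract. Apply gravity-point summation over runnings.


total = Σ (SG_i − 1)·1000·V_i
first = (1.063 − 1)·1000·15.8 = 995.4000
sparge = (1.015 − 1)·1000·13.2 = 198.0000
total = 995.4000 + 198.0000

1193.4000 gravity·L


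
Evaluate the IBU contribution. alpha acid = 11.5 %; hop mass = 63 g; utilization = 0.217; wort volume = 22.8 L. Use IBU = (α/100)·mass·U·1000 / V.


IBU = (11.5/100)·63·0.217·1000 / 22.8

68.9546 IBU


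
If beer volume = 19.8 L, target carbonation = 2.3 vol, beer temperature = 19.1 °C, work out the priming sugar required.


residual = 14.695·(0.01821 + 0.09011·e^(−0.04·T));  sugar = (target − residual)·4.0·V
residual = 14.695·(0.01821 + 0.09011·e^(−0.04·19.1)) = 0.8844
sugar = (2.3 − 0.8844)·4.0·19.8

112.1162 g


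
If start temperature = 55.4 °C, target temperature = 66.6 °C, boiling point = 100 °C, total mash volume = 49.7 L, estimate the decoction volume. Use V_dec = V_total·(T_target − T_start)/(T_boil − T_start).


V_dec = 49.7·(66.6 − 55.4)/(100 − 55.4)

12.4807 L


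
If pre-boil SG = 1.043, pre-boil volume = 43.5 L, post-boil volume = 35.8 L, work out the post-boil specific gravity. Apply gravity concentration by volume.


SG_post = 1 + (SG_pre − 1)·V_pre/V_post
pts_pre = (1.043 − 1)·1000 = 43.0000
pts_post = 43.0000·43.5/35.8 = 52.2486
SG_post = 1 + 52.2486/1000

1.0522


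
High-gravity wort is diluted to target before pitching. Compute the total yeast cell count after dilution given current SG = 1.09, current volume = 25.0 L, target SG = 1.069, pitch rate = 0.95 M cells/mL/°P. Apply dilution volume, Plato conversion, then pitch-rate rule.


V_w = V·((SG_c−1)/(SG_t−1)−1);  °P = 259 − 259/SG_t;  cells = rate·(V+V_w)·°P
V_w = 25.0·((1.09−1)/(1.069−1)−1) = 7.6087
V_final = 25.0 + 7.6087 = 32.6087
°P = 259 − 259/1.069 = 16.7175
cells = 0.95·32.6087·16.7175

517.8789 billion cells


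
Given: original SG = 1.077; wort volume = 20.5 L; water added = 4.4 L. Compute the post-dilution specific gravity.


SG_new = 1 + (SG_old − 1)·V_old/(V_old + V_water)
pts = (1.077 − 1)·1000·20.5/(20.5 + 4.4) = 63.3936
SG_new = 1 + 63.3936/1000

1.0634


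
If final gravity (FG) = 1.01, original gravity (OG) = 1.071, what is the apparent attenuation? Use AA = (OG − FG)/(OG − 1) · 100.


AA = (1.071 − 1.01)/(1.071 − 1) · 100

85.9155 %


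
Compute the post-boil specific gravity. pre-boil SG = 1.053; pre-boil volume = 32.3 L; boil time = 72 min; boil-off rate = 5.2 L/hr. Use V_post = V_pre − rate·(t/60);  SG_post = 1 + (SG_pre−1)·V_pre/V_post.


V_post = 32.3 − 5.2·(72/60) = 26.0600
SG_post = 1 + (1.053 − 1)·32.3/26.0600

1.0657


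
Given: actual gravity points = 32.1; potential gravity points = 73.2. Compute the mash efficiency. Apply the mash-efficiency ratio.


efficiency = actual / potential × 100
efficiency = 32.1 / 73.2 × 100

43.8525 %


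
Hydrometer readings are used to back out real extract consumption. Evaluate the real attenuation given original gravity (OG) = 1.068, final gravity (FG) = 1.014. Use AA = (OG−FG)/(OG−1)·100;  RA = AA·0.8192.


AA = (1.068 − 1.014)/(1.068 − 1)·100 = 79.4118
RA = 79.4118·0.8192

65.0541 %


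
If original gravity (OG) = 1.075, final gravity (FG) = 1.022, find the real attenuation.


AA = (OG−FG)/(OG−1)·100;  RA = AA·0.8192
AA = (1.075 − 1.022)/(1.075 − 1)·100 = 70.6667
RA = 70.6667·0.8192

57.8901 %


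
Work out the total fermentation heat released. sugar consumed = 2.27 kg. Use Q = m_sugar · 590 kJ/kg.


Q = 2.27 · 590

1339.3000 kJ


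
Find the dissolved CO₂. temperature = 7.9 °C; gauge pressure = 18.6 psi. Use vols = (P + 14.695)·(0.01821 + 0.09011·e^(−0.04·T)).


vols = (18.6 + 14.695)·(0.01821 + 0.09011·e^(−0.04·7.9))

2.7936 volumes


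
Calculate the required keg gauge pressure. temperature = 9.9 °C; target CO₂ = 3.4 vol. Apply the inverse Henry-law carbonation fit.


psi = vols/(0.01821 + 0.09011·e^(−0.04·T)) − 14.695
psi = 3.4/(0.01821 + 0.09011·e^(−0.04·9.9)) − 14.695

28.4223 psi


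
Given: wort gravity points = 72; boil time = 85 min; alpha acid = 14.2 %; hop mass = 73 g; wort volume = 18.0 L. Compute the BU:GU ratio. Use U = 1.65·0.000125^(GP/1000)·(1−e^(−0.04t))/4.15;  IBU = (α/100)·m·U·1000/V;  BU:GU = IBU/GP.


U = 1.65·0.000125^(72/1000)·(1−e^(−0.04·85))/4.15 = 0.2012
IBU = (14.2/100)·73·0.2012·1000/18.0 = 115.8806
BU:GU = 115.8806/72

1.6095


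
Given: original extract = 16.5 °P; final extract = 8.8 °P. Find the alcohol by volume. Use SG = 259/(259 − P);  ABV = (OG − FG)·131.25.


OG = 259/(259 − 16.5) = 1.0680
FG = 259/(259 − 8.8) = 1.0352
ABV = (1.0680 − 1.0352)·131.25

4.3141 % ABV


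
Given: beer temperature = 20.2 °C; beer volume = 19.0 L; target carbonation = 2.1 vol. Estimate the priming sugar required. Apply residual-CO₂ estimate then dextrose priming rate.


residual = 14.695·(0.01821 + 0.09011·e^(−0.04·T));  sugar = (target − residual)·4.0·V
residual = 14.695·(0.01821 + 0.09011·e^(−0.04·20.2)) = 0.8578
sugar = (2.1 − 0.8578)·4.0·19.0

94.4041 g


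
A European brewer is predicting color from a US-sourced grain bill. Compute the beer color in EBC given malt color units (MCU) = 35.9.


SRM = 1.4922·MCU^0.6859;  EBC = SRM·1.97
SRM = 1.4922·35.9^0.6859 = 17.3967
EBC = 17.3967·1.97

34.2715 EBC


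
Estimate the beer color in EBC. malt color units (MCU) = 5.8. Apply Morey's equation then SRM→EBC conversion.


SRM = 1.4922·MCU^0.6859;  EBC = SRM·1.97
SRM = 1.4922·5.8^0.6859 = 4.9827
EBC = 4.9827·1.97

9.8159 EBC


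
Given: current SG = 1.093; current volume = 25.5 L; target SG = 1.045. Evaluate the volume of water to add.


V_water = V·((SG_curr − 1)/(SG_target − 1) − 1)
V_water = 25.5·((1.093 − 1)/(1.045 − 1) − 1)

27.2000 L


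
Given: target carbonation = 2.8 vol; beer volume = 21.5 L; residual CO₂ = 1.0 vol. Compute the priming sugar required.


sugar = (target − residual)·4.0·V
sugar = (2.8 − 1.0)·4.0·21.5

154.8000 g


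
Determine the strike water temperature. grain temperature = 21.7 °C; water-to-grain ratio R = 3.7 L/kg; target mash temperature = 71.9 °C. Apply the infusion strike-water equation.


T_strike = (0.41/R)·(T_mash − T_grain) + T_mash
T_strike = (0.41/3.7)·(71.9 − 21.7) + 71.9

77.4627 °C


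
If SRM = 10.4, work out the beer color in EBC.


EBC = SRM · 1.97
EBC = 10.4 · 1.97

20.4880 EBC


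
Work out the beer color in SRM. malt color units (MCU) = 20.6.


SRM = 1.4922 · MCU^0.6859
SRM = 1.4922 · 20.6^0.6859

11.8853 SRM


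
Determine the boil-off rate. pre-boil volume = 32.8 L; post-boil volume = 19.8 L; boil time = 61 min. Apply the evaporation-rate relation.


rate = (V_pre − V_post) / (t_min/60)
rate = (32.8 − 19.8) / (61/60)

12.7869 L/hr


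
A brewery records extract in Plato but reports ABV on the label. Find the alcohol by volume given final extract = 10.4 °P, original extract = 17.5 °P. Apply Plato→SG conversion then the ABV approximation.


SG = 259/(259 − P);  ABV = (OG − FG)·131.25
OG = 259/(259 − 17.5) = 1.0725
FG = 259/(259 − 10.4) = 1.0418
ABV = (1.0725 − 1.0418)·131.25

4.0201 % ABV


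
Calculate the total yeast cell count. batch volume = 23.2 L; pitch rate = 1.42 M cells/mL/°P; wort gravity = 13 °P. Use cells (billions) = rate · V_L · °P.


cells = 1.42 · 23.2 · 13

428.2720 billion cells


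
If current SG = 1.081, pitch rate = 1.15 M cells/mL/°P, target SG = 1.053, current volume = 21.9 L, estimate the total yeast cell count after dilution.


V_w = V·((SG_c−1)/(SG_t−1)−1);  °P = 259 − 259/SG_t;  cells = rate·(V+V_w)·°P
V_w = 21.9·((1.081−1)/(1.053−1)−1) = 11.5698
V_final = 21.9 + 11.5698 = 33.4698
°P = 259 − 259/1.053 = 13.0361
cells = 1.15·33.4698·13.0361

501.7627 billion cells
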